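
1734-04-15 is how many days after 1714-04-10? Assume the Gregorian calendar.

7310

Apr 10, 1714 → Apr 10, 1715: 365 days.
Apr 10, 1715 → Apr 10, 1716: 366 days (Feb 29, 1716 is in that span).
Apr 10, 1716 → Apr 10, 1717: 365 days.
Apr 10, 1717 → Apr 10, 1718: 365 days.
Apr 10, 1718 → Apr 10, 1719: 365 days.
Apr 10, 1719 → Apr 10, 1720: 366 days (Feb 29, 1720 is in that span).
Apr 10, 1720 → Apr 10, 1721: 365 days.
Apr 10, 1721 → Apr 10, 1722: 365 days.
Apr 10, 1722 → Apr 10, 1723: 365 days.
Apr 10, 1723 → Apr 10, 1724: 366 days (Feb 29, 1724 is in that span).
Apr 10, 1724 → Apr 10, 1725: 365 days.
Apr 10, 1725 → Apr 10, 1726: 365 days.
Apr 10, 1726 → Apr 10, 1727: 365 days.
Apr 10, 1727 → Apr 10, 1728: 366 days (Feb 29, 1728 is in that span).
Apr 10, 1728 → Apr 10, 1729: 365 days.
Apr 10, 1729 → Apr 10, 1730: 365 days.
Apr 10, 1730 → Apr 10, 1731: 365 days.
Apr 10, 1731 → Apr 10, 1732: 366 days (Feb 29, 1732 is in that span).
Apr 10, 1732 → Apr 10, 1733: 365 days.
Apr 10, 1733 → May 10, 1733: 30 days (April has 30).
May 10, 1733 → Jun 10, 1733: 31 days (May has 31).
Jun 10, 1733 → Jul 10, 1733: 30 days (June has 30).
Jul 10, 1733 → Aug 10, 1733: 31 days (July has 31).
Aug 10, 1733 → Sep 10, 1733: 31 days (August has 31).
Sep 10, 1733 → Oct 10, 1733: 30 days (September has 30).
Oct 10, 1733 → Nov 10, 1733: 31 days (October has 31).
Nov 10, 1733 → Dec 10, 1733: 30 days (November has 30).
Dec 10, 1733 → Jan 10, 1734: 31 days (December has 31).
Jan 10, 1734 → Feb 10, 1734: 31 days (January has 31).
Feb 10, 1734 → Mar 10, 1734: 28 days (February has 28).
Mar 10, 1734 → Apr 10, 1734: 31 days (March has 31).
Apr 10, 1734 → Apr 15, 1734: 5 days.
Total: 7310 days.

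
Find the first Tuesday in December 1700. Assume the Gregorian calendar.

December 7, 1700

December 1, 1700 is a Wednesday.
The first Tuesday is therefore December 7 (6 days later).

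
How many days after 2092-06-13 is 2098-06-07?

Jun 13, 2092 → Jun 13, 2093: 365 days.
Jun 13, 2093 → Jun 13, 2094: 365 days.
Jun 13, 2094 → Jun 13, 2095: 365 days.
Jun 13, 2095 → Jun 13, 2096: 366 days (Feb 29, 2096 is in that span).
Jun 13, 2096 → Jun 13, 2097: 365 days.
Jun 13, 2097 → Jul 13, 2097: 30 days (June has 30).
Jul 13, 2097 → Aug 13, 2097: 31 days (July has 31).
Aug 13, 2097 → Sep 13, 2097: 31 days (August has 31).
Sep 13, 2097 → Oct 13, 2097: 30 days (September has 30).
Oct 13, 2097 → Nov 13, 2097: 31 days (October has 31).
Nov 13, 2097 → Dec 13, 2097: 30 days (November has 30).
Dec 13, 2097 → Jan 13, 2098: 31 days (December has 31).
Jan 13, 2098 → Feb 13, 2098: 31 days (January has 31).
Feb 13, 2098 → Mar 13, 2098: 28 days (February has 28).
Mar 13, 2098 → Apr 13, 2098: 31 days (March has 31).
Apr 13, 2098 → May 13, 2098: 30 days (April has 30).
May 13, 2098 → Jun 7, 2098: 25 days.
Total: 2185 days.

2185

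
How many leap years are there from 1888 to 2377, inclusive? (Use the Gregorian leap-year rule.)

119

Multiples of 4 in [1888,2377]: 123.
Of those, multiples of 100: 5 (not leap unless ÷400).
Multiples of 400: 1.
Leap years = 123 − 5 + 1 = 119.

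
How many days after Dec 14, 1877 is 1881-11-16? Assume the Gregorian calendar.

1433

Dec 14, 1877 → Dec 14, 1878: 365 days.
Dec 14, 1878 → Dec 14, 1879: 365 days.
Dec 14, 1879 → Dec 14, 1880: 366 days (Feb 29, 1880 is in that span).
Dec 14, 1880 → Jan 14, 1881: 31 days (December has 31).
Jan 14, 1881 → Feb 14, 1881: 31 days (January has 31).
Feb 14, 1881 → Mar 14, 1881: 28 days (February has 28).
Mar 14, 1881 → Apr 14, 1881: 31 days (March has 31).
Apr 14, 1881 → May 14, 1881: 30 days (April has 30).
May 14, 1881 → Jun 14, 1881: 31 days (May has 31).
Jun 14, 1881 → Jul 14, 1881: 30 days (June has 30).
Jul 14, 1881 → Aug 14, 1881: 31 days (July has 31).
Aug 14, 1881 → Sep 14, 1881: 31 days (August has 31).
Sep 14, 1881 → Oct 14, 1881: 30 days (September has 30).
Oct 14, 1881 → Nov 14, 1881: 31 days (October has 31).
Nov 14, 1881 → Nov 16, 1881: 2 days.
Total: 1433 days.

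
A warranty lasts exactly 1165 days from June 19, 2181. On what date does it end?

August 27, 2184

+365 (one year) → Jun 19, 2182 (800 left).
+365 (one year) → Jun 19, 2183 (435 left).
+366 (one year; includes Feb 29, 2184) → Jun 19, 2184 (69 left).
Jun has 30 days: +12 → Jul 1, 2184 (57 left).
Jul has 31 days: +31 → Aug 1, 2184 (26 left).
+26 → Aug 27, 2184.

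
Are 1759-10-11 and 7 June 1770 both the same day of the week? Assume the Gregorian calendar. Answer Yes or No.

From Oct 11, 1759 to Jun 7, 1770 is 3892 days.
3892 mod 7 = 0, so they are the same weekday.
(Oct 11, 1759 is a Thursday; Jun 7, 1770 is a Thursday.)

Yes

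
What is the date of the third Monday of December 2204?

December 1, 2204 is a Saturday.
The first Monday is therefore December 3 (2 days later).
The third Monday is 3 + 2×7 = December 17.

December 17, 2204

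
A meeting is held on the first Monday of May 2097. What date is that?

May 6, 2097

May 1, 2097 is a Wednesday.
The first Monday is therefore May 6 (5 days later).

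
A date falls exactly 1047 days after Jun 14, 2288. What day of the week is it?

Jun 14, 2288 is a Thursday.
1047 mod 7 = 4, so 1047 days after a Thursday is Thursday + 4 = Monday.

Monday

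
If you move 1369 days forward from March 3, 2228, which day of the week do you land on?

First find the weekday of Mar 3, 2228. Doomsday rule: the anchor day for the 2200s is Friday. For year 28: 28÷12 = 2 r 4, and 4÷4 = 1, so 2+4+1 = 7.
Friday + 7 ≡ Friday — that's 2228's doomsday.
In March the doomsday date is Mar 14.
Mar 3 is 11 days before Mar 14; 11 mod 7 = 4, so Friday − 4 = Monday.
1369 mod 7 = 4, so 1369 days after a Monday is Monday + 4 = Friday.

Friday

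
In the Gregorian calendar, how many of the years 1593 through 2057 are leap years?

Multiples of 4 in [1593,2057]: 116.
Of those, multiples of 100: 5 (not leap unless ÷400).
Multiples of 400: 2.
Leap years = 116 − 5 + 2 = 113.

113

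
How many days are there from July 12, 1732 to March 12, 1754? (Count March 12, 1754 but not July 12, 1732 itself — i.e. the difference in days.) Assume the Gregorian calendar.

Jul 12, 1732 → Jul 12, 1733: 365 days.
Jul 12, 1733 → Jul 12, 1734: 365 days.
Jul 12, 1734 → Jul 12, 1735: 365 days.
Jul 12, 1735 → Jul 12, 1736: 366 days (Feb 29, 1736 is in that span).
Jul 12, 1736 → Jul 12, 1737: 365 days.
Jul 12, 1737 → Jul 12, 1738: 365 days.
Jul 12, 1738 → Jul 12, 1739: 365 days.
Jul 12, 1739 → Jul 12, 1740: 366 days (Feb 29, 1740 is in that span).
Jul 12, 1740 → Jul 12, 1741: 365 days.
Jul 12, 1741 → Jul 12, 1742: 365 days.
Jul 12, 1742 → Jul 12, 1743: 365 days.
Jul 12, 1743 → Jul 12, 1744: 366 days (Feb 29, 1744 is in that span).
Jul 12, 1744 → Jul 12, 1745: 365 days.
Jul 12, 1745 → Jul 12, 1746: 365 days.
Jul 12, 1746 → Jul 12, 1747: 365 days.
Jul 12, 1747 → Jul 12, 1748: 366 days (Feb 29, 1748 is in that span).
Jul 12, 1748 → Jul 12, 1749: 365 days.
Jul 12, 1749 → Jul 12, 1750: 365 days.
Jul 12, 1750 → Jul 12, 1751: 365 days.
Jul 12, 1751 → Jul 12, 1752: 366 days (Feb 29, 1752 is in that span).
Jul 12, 1752 → Jul 12, 1753: 365 days.
Jul 12, 1753 → Aug 12, 1753: 31 days (July has 31).
Aug 12, 1753 → Sep 12, 1753: 31 days (August has 31).
Sep 12, 1753 → Oct 12, 1753: 30 days (September has 30).
Oct 12, 1753 → Nov 12, 1753: 31 days (October has 31).
Nov 12, 1753 → Dec 12, 1753: 30 days (November has 30).
Dec 12, 1753 → Jan 12, 1754: 31 days (December has 31).
Jan 12, 1754 → Feb 12, 1754: 31 days (January has 31).
Feb 12, 1754 → Mar 12, 1754: 28 days.
Total: 7913 days.

7913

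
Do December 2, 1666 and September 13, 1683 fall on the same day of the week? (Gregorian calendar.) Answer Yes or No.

No

From Dec 2, 1666 to Sep 13, 1683 is 6129 days.
6129 mod 7 = 4, so they are different weekdays.
(Dec 2, 1666 is a Thursday; Sep 13, 1683 is a Monday.)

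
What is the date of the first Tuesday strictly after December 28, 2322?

January 2, 2323

Dec 28, 2322 is a Thursday.
From Thursday to the next Tuesday is 5 days.
Dec 28, 2322 + 5 = Jan 2, 2323.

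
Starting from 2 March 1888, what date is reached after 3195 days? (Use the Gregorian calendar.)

November 30, 1896

+365 (one year) → Mar 2, 1889 (2830 left).
+365 (one year) → Mar 2, 1890 (2465 left).
+365 (one year) → Mar 2, 1891 (2100 left).
+366 (one year; includes Feb 29, 1892) → Mar 2, 1892 (1734 left).
+365 (one year) → Mar 2, 1893 (1369 left).
+365 (one year) → Mar 2, 1894 (1004 left).
+365 (one year) → Mar 2, 1895 (639 left).
+366 (one year; includes Feb 29, 1896) → Mar 2, 1896 (273 left).
Mar has 31 days: +30 → Apr 1, 1896 (243 left).
Apr has 30 days: +30 → May 1, 1896 (213 left).
May has 31 days: +31 → Jun 1, 1896 (182 left).
Jun has 30 days: +30 → Jul 1, 1896 (152 left).
Jul has 31 days: +31 → Aug 1, 1896 (121 left).
Aug has 31 days: +31 → Sep 1, 1896 (90 left).
Sep has 30 days: +30 → Oct 1, 1896 (60 left).
Oct has 31 days: +31 → Nov 1, 1896 (29 left).
+29 → Nov 30, 1896.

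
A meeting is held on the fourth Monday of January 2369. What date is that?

January 27, 2369

January 1, 2369 is a Wednesday.
The first Monday is therefore January 6 (5 days later).
The fourth Monday is 6 + 3×7 = January 27.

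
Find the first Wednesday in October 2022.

October 5, 2022

October 1, 2022 is a Saturday.
The first Wednesday is therefore October 5 (4 days later).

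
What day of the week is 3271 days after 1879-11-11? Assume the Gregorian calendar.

Thursday

First find the weekday of Nov 11, 1879. Doomsday rule: the anchor day for the 1800s is Friday. For year 79: 79÷12 = 6 r 7, and 7÷4 = 1, so 6+7+1 = 14.
Friday + 14 ≡ Friday — that's 1879's doomsday.
In November the doomsday date is Nov 7.
Nov 11 is 4 days after Nov 7; 4 mod 7 = 4, so Friday + 4 = Tuesday.
3271 mod 7 = 2, so 3271 days after a Tuesday is Tuesday + 2 = Thursday.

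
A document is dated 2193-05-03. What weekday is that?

Friday

Doomsday rule: the anchor day for the 2100s is Sunday. For year 93: 93÷12 = 7 r 9, and 9÷4 = 2, so 7+9+2 = 18.
Sunday + 18 ≡ Thursday — that's 2193's doomsday.
In May the doomsday date is May 9.
May 3 is 6 days before May 9; 6 mod 7 = 6, so Thursday − 6 = Friday.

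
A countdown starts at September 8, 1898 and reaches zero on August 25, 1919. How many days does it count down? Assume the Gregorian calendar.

Sep 8, 1898 → Sep 8, 1899: 365 days.
Sep 8, 1899 → Sep 8, 1900: 365 days.
Sep 8, 1900 → Sep 8, 1901: 365 days.
Sep 8, 1901 → Sep 8, 1902: 365 days.
Sep 8, 1902 → Sep 8, 1903: 365 days.
Sep 8, 1903 → Sep 8, 1904: 366 days (Feb 29, 1904 is in that span).
Sep 8, 1904 → Sep 8, 1905: 365 days.
Sep 8, 1905 → Sep 8, 1906: 365 days.
Sep 8, 1906 → Sep 8, 1907: 365 days.
Sep 8, 1907 → Sep 8, 1908: 366 days (Feb 29, 1908 is in that span).
Sep 8, 1908 → Sep 8, 1909: 365 days.
Sep 8, 1909 → Sep 8, 1910: 365 days.
Sep 8, 1910 → Sep 8, 1911: 365 days.
Sep 8, 1911 → Sep 8, 1912: 366 days (Feb 29, 1912 is in that span).
Sep 8, 1912 → Sep 8, 1913: 365 days.
Sep 8, 1913 → Sep 8, 1914: 365 days.
Sep 8, 1914 → Sep 8, 1915: 365 days.
Sep 8, 1915 → Sep 8, 1916: 366 days (Feb 29, 1916 is in that span).
Sep 8, 1916 → Sep 8, 1917: 365 days.
Sep 8, 1917 → Sep 8, 1918: 365 days.
Sep 8, 1918 → Oct 8, 1918: 30 days (September has 30).
Oct 8, 1918 → Nov 8, 1918: 31 days (October has 31).
Nov 8, 1918 → Dec 8, 1918: 30 days (November has 30).
Dec 8, 1918 → Jan 8, 1919: 31 days (December has 31).
Jan 8, 1919 → Feb 8, 1919: 31 days (January has 31).
Feb 8, 1919 → Mar 8, 1919: 28 days (February has 28).
Mar 8, 1919 → Apr 8, 1919: 31 days (March has 31).
Apr 8, 1919 → May 8, 1919: 30 days (April has 30).
May 8, 1919 → Jun 8, 1919: 31 days (May has 31).
Jun 8, 1919 → Jul 8, 1919: 30 days (June has 30).
Jul 8, 1919 → Aug 8, 1919: 31 days (July has 31).
Aug 8, 1919 → Aug 25, 1919: 17 days.
Total: 7655 days.

7655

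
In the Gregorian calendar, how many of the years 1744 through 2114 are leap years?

90

Multiples of 4 in [1744,2114]: 93.
Of those, multiples of 100: 4 (not leap unless ÷400).
Multiples of 400: 1.
Leap years = 93 − 4 + 1 = 90.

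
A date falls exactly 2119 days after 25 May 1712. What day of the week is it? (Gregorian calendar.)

May 25, 1712 is a Wednesday.
2119 mod 7 = 5, so 2119 days after a Wednesday is Wednesday + 5 = Monday.

Monday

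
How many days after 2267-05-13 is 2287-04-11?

7273

May 13, 2267 → May 13, 2268: 366 days (Feb 29, 2268 is in that span).
May 13, 2268 → May 13, 2269: 365 days.
May 13, 2269 → May 13, 2270: 365 days.
May 13, 2270 → May 13, 2271: 365 days.
May 13, 2271 → May 13, 2272: 366 days (Feb 29, 2272 is in that span).
May 13, 2272 → May 13, 2273: 365 days.
May 13, 2273 → May 13, 2274: 365 days.
May 13, 2274 → May 13, 2275: 365 days.
May 13, 2275 → May 13, 2276: 366 days (Feb 29, 2276 is in that span).
May 13, 2276 → May 13, 2277: 365 days.
May 13, 2277 → May 13, 2278: 365 days.
May 13, 2278 → May 13, 2279: 365 days.
May 13, 2279 → May 13, 2280: 366 days (Feb 29, 2280 is in that span).
May 13, 2280 → May 13, 2281: 365 days.
May 13, 2281 → May 13, 2282: 365 days.
May 13, 2282 → May 13, 2283: 365 days.
May 13, 2283 → May 13, 2284: 366 days (Feb 29, 2284 is in that span).
May 13, 2284 → May 13, 2285: 365 days.
May 13, 2285 → May 13, 2286: 365 days.
May 13, 2286 → Jun 13, 2286: 31 days (May has 31).
Jun 13, 2286 → Jul 13, 2286: 30 days (June has 30).
Jul 13, 2286 → Aug 13, 2286: 31 days (July has 31).
Aug 13, 2286 → Sep 13, 2286: 31 days (August has 31).
Sep 13, 2286 → Oct 13, 2286: 30 days (September has 30).
Oct 13, 2286 → Nov 13, 2286: 31 days (October has 31).
Nov 13, 2286 → Dec 13, 2286: 30 days (November has 30).
Dec 13, 2286 → Jan 13, 2287: 31 days (December has 31).
Jan 13, 2287 → Feb 13, 2287: 31 days (January has 31).
Feb 13, 2287 → Mar 13, 2287: 28 days (February has 28).
Mar 13, 2287 → Apr 11, 2287: 29 days.
Total: 7273 days.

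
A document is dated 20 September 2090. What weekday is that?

Wednesday

Doomsday rule: the anchor day for the 2000s is Tuesday. For year 90: 90÷12 = 7 r 6, and 6÷4 = 1, so 7+6+1 = 14.
Tuesday + 14 ≡ Tuesday — that's 2090's doomsday.
In September the doomsday date is Sep 5.
Sep 20 is 15 days after Sep 5; 15 mod 7 = 1, so Tuesday + 1 = Wednesday.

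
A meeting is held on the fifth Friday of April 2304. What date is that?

April 1, 2304 is a Friday.
The first Friday is therefore April 1 (same day).
The fifth Friday is 1 + 4×7 = April 29.

April 29, 2304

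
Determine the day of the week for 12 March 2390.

Monday

Doomsday rule: the anchor day for the 2300s is Wednesday. For year 90: 90÷12 = 7 r 6, and 6÷4 = 1, so 7+6+1 = 14.
Wednesday + 14 ≡ Wednesday — that's 2390's doomsday.
In March the doomsday date is Mar 14.
Mar 12 is 2 days before Mar 14; 2 mod 7 = 2, so Wednesday − 2 = Monday.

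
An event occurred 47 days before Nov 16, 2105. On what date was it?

September 30, 2105

−16 → Oct 31, 2105 (end of Oct, 31 days; 31 left).
−31 → Sep 30, 2105 (end of Sep, 30 days; 0 left).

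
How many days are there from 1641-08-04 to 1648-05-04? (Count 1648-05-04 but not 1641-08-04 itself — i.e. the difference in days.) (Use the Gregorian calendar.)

2465

Aug 4, 1641 → Aug 4, 1642: 365 days.
Aug 4, 1642 → Aug 4, 1643: 365 days.
Aug 4, 1643 → Aug 4, 1644: 366 days (Feb 29, 1644 is in that span).
Aug 4, 1644 → Aug 4, 1645: 365 days.
Aug 4, 1645 → Aug 4, 1646: 365 days.
Aug 4, 1646 → Aug 4, 1647: 365 days.
Aug 4, 1647 → Sep 4, 1647: 31 days (August has 31).
Sep 4, 1647 → Oct 4, 1647: 30 days (September has 30).
Oct 4, 1647 → Nov 4, 1647: 31 days (October has 31).
Nov 4, 1647 → Dec 4, 1647: 30 days (November has 30).
Dec 4, 1647 → Jan 4, 1648: 31 days (December has 31).
Jan 4, 1648 → Feb 4, 1648: 31 days (January has 31).
Feb 4, 1648 → Mar 4, 1648: 29 days (February has 29).
Mar 4, 1648 → Apr 4, 1648: 31 days (March has 31).
Apr 4, 1648 → May 4, 1648: 30 days.
Total: 2465 days.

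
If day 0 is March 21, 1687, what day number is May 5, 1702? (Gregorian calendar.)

5523

Mar 21, 1687 → Mar 21, 1688: 366 days (Feb 29, 1688 is in that span).
Mar 21, 1688 → Mar 21, 1689: 365 days.
Mar 21, 1689 → Mar 21, 1690: 365 days.
Mar 21, 1690 → Mar 21, 1691: 365 days.
Mar 21, 1691 → Mar 21, 1692: 366 days (Feb 29, 1692 is in that span).
Mar 21, 1692 → Mar 21, 1693: 365 days.
Mar 21, 1693 → Mar 21, 1694: 365 days.
Mar 21, 1694 → Mar 21, 1695: 365 days.
Mar 21, 1695 → Mar 21, 1696: 366 days (Feb 29, 1696 is in that span).
Mar 21, 1696 → Mar 21, 1697: 365 days.
Mar 21, 1697 → Mar 21, 1698: 365 days.
Mar 21, 1698 → Mar 21, 1699: 365 days.
Mar 21, 1699 → Mar 21, 1700: 365 days.
Mar 21, 1700 → Mar 21, 1701: 365 days.
Mar 21, 1701 → Mar 21, 1702: 365 days.
Mar 21, 1702 → Apr 21, 1702: 31 days (March has 31).
Apr 21, 1702 → May 5, 1702: 14 days.
Total: 5523 days.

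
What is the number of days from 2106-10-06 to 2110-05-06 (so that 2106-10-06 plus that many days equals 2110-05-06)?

Oct 6, 2106 → Oct 6, 2107: 365 days.
Oct 6, 2107 → Oct 6, 2108: 366 days (Feb 29, 2108 is in that span).
Oct 6, 2108 → Oct 6, 2109: 365 days.
Oct 6, 2109 → Nov 6, 2109: 31 days (October has 31).
Nov 6, 2109 → Dec 6, 2109: 30 days (November has 30).
Dec 6, 2109 → Jan 6, 2110: 31 days (December has 31).
Jan 6, 2110 → Feb 6, 2110: 31 days (January has 31).
Feb 6, 2110 → Mar 6, 2110: 28 days (February has 28).
Mar 6, 2110 → Apr 6, 2110: 31 days (March has 31).
Apr 6, 2110 → May 6, 2110: 30 days.
Total: 1308 days.

1308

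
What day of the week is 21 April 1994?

Thursday

Doomsday rule: the anchor day for the 1900s is Wednesday. For year 94: 94÷12 = 7 r 10, and 10÷4 = 2, so 7+10+2 = 19.
Wednesday + 19 ≡ Monday — that's 1994's doomsday.
In April the doomsday date is Apr 4.
Apr 21 is 17 days after Apr 4; 17 mod 7 = 3, so Monday + 3 = Thursday.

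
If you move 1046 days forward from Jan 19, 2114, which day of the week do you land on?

Jan 19, 2114 is a Friday.
1046 mod 7 = 3, so 1046 days after a Friday is Friday + 3 = Monday.

Monday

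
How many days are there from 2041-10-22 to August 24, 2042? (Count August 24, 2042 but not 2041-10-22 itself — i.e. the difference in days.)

Oct 22, 2041 → Nov 22, 2041: 31 days (October has 31).
Nov 22, 2041 → Dec 22, 2041: 30 days (November has 30).
Dec 22, 2041 → Jan 22, 2042: 31 days (December has 31).
Jan 22, 2042 → Feb 22, 2042: 31 days (January has 31).
Feb 22, 2042 → Mar 22, 2042: 28 days (February has 28).
Mar 22, 2042 → Apr 22, 2042: 31 days (March has 31).
Apr 22, 2042 → May 22, 2042: 30 days (April has 30).
May 22, 2042 → Jun 22, 2042: 31 days (May has 31).
Jun 22, 2042 → Jul 22, 2042: 30 days (June has 30).
Jul 22, 2042 → Aug 22, 2042: 31 days (July has 31).
Aug 22, 2042 → Aug 24, 2042: 2 days.
Total: 306 days.

306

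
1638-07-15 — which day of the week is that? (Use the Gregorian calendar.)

Doomsday rule: the anchor day for the 1600s is Tuesday. For year 38: 38÷12 = 3 r 2, and 2÷4 = 0, so 3+2+0 = 5.
Tuesday + 5 ≡ Sunday — that's 1638's doomsday.
In July the doomsday date is Jul 11.
Jul 15 is 4 days after Jul 11; 4 mod 7 = 4, so Sunday + 4 = Thursday.

Thursday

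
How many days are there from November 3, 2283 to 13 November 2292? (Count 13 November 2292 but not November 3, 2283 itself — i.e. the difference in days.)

3298

Nov 3, 2283 → Nov 3, 2284: 366 days (Feb 29, 2284 is in that span).
Nov 3, 2284 → Nov 3, 2285: 365 days.
Nov 3, 2285 → Nov 3, 2286: 365 days.
Nov 3, 2286 → Nov 3, 2287: 365 days.
Nov 3, 2287 → Nov 3, 2288: 366 days (Feb 29, 2288 is in that span).
Nov 3, 2288 → Nov 3, 2289: 365 days.
Nov 3, 2289 → Nov 3, 2290: 365 days.
Nov 3, 2290 → Nov 3, 2291: 365 days.
Nov 3, 2291 → Dec 3, 2291: 30 days (November has 30).
Dec 3, 2291 → Jan 3, 2292: 31 days (December has 31).
Jan 3, 2292 → Feb 3, 2292: 31 days (January has 31).
Feb 3, 2292 → Mar 3, 2292: 29 days (February has 29).
Mar 3, 2292 → Apr 3, 2292: 31 days (March has 31).
Apr 3, 2292 → May 3, 2292: 30 days (April has 30).
May 3, 2292 → Jun 3, 2292: 31 days (May has 31).
Jun 3, 2292 → Jul 3, 2292: 30 days (June has 30).
Jul 3, 2292 → Aug 3, 2292: 31 days (July has 31).
Aug 3, 2292 → Sep 3, 2292: 31 days (August has 31).
Sep 3, 2292 → Oct 3, 2292: 30 days (September has 30).
Oct 3, 2292 → Nov 3, 2292: 31 days (October has 31).
Nov 3, 2292 → Nov 13, 2292: 10 days.
Total: 3298 days.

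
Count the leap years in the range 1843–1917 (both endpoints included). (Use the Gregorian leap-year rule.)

Multiples of 4 in [1843,1917]: 19.
Of those, multiples of 100: 1 (not leap unless ÷400).
Multiples of 400: 0.
Leap years = 19 − 1 + 0 = 18.

18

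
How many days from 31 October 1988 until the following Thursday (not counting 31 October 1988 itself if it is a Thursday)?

Oct 31, 1988 is a Monday.
From Monday to the next Thursday is 3 days.

3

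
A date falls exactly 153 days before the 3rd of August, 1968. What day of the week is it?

First find the weekday of Aug 3, 1968. Doomsday rule: the anchor day for the 1900s is Wednesday. For year 68: 68÷12 = 5 r 8, and 8÷4 = 2, so 5+8+2 = 15.
Wednesday + 15 ≡ Thursday — that's 1968's doomsday.
In August the doomsday date is Aug 8.
Aug 3 is 5 days before Aug 8; 5 mod 7 = 5, so Thursday − 5 = Saturday.
153 mod 7 = 6, so 153 days before a Saturday is Saturday − 6 = Sunday.

Sunday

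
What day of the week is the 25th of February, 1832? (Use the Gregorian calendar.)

Doomsday rule: the anchor day for the 1800s is Friday. For year 32: 32÷12 = 2 r 8, and 8÷4 = 2, so 2+8+2 = 12.
Friday + 12 ≡ Wednesday — that's 1832's doomsday.
In February the doomsday date is Feb 29 (1832 is a leap year (divisible by 4)).
Feb 25 is 4 days before Feb 29; 4 mod 7 = 4, so Wednesday − 4 = Saturday.

Saturday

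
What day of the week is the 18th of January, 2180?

Doomsday rule: the anchor day for the 2100s is Sunday. For year 80: 80÷12 = 6 r 8, and 8÷4 = 2, so 6+8+2 = 16.
Sunday + 16 ≡ Tuesday — that's 2180's doomsday.
In January the doomsday date is Jan 4 (2180 is a leap year (divisible by 4)).
Jan 18 is 14 days after Jan 4; 14 mod 7 = 0, so Tuesday + 0 = Tuesday.

Tuesday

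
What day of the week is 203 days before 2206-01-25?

Jan 25, 2206 is a Saturday.
203 mod 7 = 0, so 203 days before a Saturday is Saturday − 0 = Saturday.

Saturday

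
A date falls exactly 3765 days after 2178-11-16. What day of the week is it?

Sunday

Nov 16, 2178 is a Monday.
3765 mod 7 = 6, so 3765 days after a Monday is Monday + 6 = Sunday.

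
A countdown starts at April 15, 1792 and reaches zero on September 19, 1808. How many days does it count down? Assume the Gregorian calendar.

6000

Apr 15, 1792 → Apr 15, 1793: 365 days.
Apr 15, 1793 → Apr 15, 1794: 365 days.
Apr 15, 1794 → Apr 15, 1795: 365 days.
Apr 15, 1795 → Apr 15, 1796: 366 days (Feb 29, 1796 is in that span).
Apr 15, 1796 → Apr 15, 1797: 365 days.
Apr 15, 1797 → Apr 15, 1798: 365 days.
Apr 15, 1798 → Apr 15, 1799: 365 days.
Apr 15, 1799 → Apr 15, 1800: 365 days.
Apr 15, 1800 → Apr 15, 1801: 365 days.
Apr 15, 1801 → Apr 15, 1802: 365 days.
Apr 15, 1802 → Apr 15, 1803: 365 days.
Apr 15, 1803 → Apr 15, 1804: 366 days (Feb 29, 1804 is in that span).
Apr 15, 1804 → Apr 15, 1805: 365 days.
Apr 15, 1805 → Apr 15, 1806: 365 days.
Apr 15, 1806 → Apr 15, 1807: 365 days.
Apr 15, 1807 → Apr 15, 1808: 366 days (Feb 29, 1808 is in that span).
Apr 15, 1808 → May 15, 1808: 30 days (April has 30).
May 15, 1808 → Jun 15, 1808: 31 days (May has 31).
Jun 15, 1808 → Jul 15, 1808: 30 days (June has 30).
Jul 15, 1808 → Aug 15, 1808: 31 days (July has 31).
Aug 15, 1808 → Sep 15, 1808: 31 days (August has 31).
Sep 15, 1808 → Sep 19, 1808: 4 days.
Total: 6000 days.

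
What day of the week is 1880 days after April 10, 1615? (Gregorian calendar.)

Apr 10, 1615 is a Friday.
1880 mod 7 = 4, so 1880 days after a Friday is Friday + 4 = Tuesday.

Tuesday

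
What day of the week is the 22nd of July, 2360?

Friday

Doomsday rule: the anchor day for the 2300s is Wednesday. For year 60: 60÷12 = 5 r 0, and 0÷4 = 0, so 5+0+0 = 5.
Wednesday + 5 ≡ Monday — that's 2360's doomsday.
In July the doomsday date is Jul 11.
Jul 22 is 11 days after Jul 11; 11 mod 7 = 4, so Monday + 4 = Friday.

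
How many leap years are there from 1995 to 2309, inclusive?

76

Multiples of 4 in [1995,2309]: 79.
Of those, multiples of 100: 4 (not leap unless ÷400).
Multiples of 400: 1.
Leap years = 79 − 4 + 1 = 76.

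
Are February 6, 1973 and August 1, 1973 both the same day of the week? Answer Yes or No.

From Feb 6, 1973 to Aug 1, 1973 is 176 days.
176 mod 7 = 1, so they are different weekdays.
(Feb 6, 1973 is a Tuesday; Aug 1, 1973 is a Wednesday.)

No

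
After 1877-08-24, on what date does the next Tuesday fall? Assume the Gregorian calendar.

August 28, 1877

Aug 24, 1877 is a Friday.
From Friday to the next Tuesday is 4 days.
Aug 24, 1877 + 4 = Aug 28, 1877.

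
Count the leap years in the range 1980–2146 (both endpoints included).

Multiples of 4 in [1980,2146]: 42.
Of those, multiples of 100: 2 (not leap unless ÷400).
Multiples of 400: 1.
Leap years = 42 − 2 + 1 = 41.

41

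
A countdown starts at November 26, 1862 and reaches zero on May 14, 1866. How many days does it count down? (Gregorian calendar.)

1265

Nov 26, 1862 → Nov 26, 1863: 365 days.
Nov 26, 1863 → Nov 26, 1864: 366 days (Feb 29, 1864 is in that span).
Nov 26, 1864 → Nov 26, 1865: 365 days.
Nov 26, 1865 → Dec 26, 1865: 30 days (November has 30).
Dec 26, 1865 → Jan 26, 1866: 31 days (December has 31).
Jan 26, 1866 → Feb 26, 1866: 31 days (January has 31).
Feb 26, 1866 → Mar 26, 1866: 28 days (February has 28).
Mar 26, 1866 → Apr 26, 1866: 31 days (March has 31).
Apr 26, 1866 → May 14, 1866: 18 days.
Total: 1265 days.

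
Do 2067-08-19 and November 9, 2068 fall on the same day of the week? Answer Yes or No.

From Aug 19, 2067 to Nov 9, 2068 is 448 days.
448 mod 7 = 0, so they are the same weekday.
(Aug 19, 2067 is a Friday; Nov 9, 2068 is a Friday.)

Yes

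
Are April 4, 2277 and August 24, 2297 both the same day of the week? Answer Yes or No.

From Apr 4, 2277 to Aug 24, 2297 is 7447 days.
7447 mod 7 = 6, so they are different weekdays.
(Apr 4, 2277 is a Wednesday; Aug 24, 2297 is a Tuesday.)

No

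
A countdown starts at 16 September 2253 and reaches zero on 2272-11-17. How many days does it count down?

7002

Sep 16, 2253 → Sep 16, 2254: 365 days.
Sep 16, 2254 → Sep 16, 2255: 365 days.
Sep 16, 2255 → Sep 16, 2256: 366 days (Feb 29, 2256 is in that span).
Sep 16, 2256 → Sep 16, 2257: 365 days.
Sep 16, 2257 → Sep 16, 2258: 365 days.
Sep 16, 2258 → Sep 16, 2259: 365 days.
Sep 16, 2259 → Sep 16, 2260: 366 days (Feb 29, 2260 is in that span).
Sep 16, 2260 → Sep 16, 2261: 365 days.
Sep 16, 2261 → Sep 16, 2262: 365 days.
Sep 16, 2262 → Sep 16, 2263: 365 days.
Sep 16, 2263 → Sep 16, 2264: 366 days (Feb 29, 2264 is in that span).
Sep 16, 2264 → Sep 16, 2265: 365 days.
Sep 16, 2265 → Sep 16, 2266: 365 days.
Sep 16, 2266 → Sep 16, 2267: 365 days.
Sep 16, 2267 → Sep 16, 2268: 366 days (Feb 29, 2268 is in that span).
Sep 16, 2268 → Sep 16, 2269: 365 days.
Sep 16, 2269 → Sep 16, 2270: 365 days.
Sep 16, 2270 → Sep 16, 2271: 365 days.
Sep 16, 2271 → Sep 16, 2272: 366 days (Feb 29, 2272 is in that span).
Sep 16, 2272 → Oct 16, 2272: 30 days (September has 30).
Oct 16, 2272 → Nov 16, 2272: 31 days (October has 31).
Nov 16, 2272 → Nov 17, 2272: 1 days.
Total: 7002 days.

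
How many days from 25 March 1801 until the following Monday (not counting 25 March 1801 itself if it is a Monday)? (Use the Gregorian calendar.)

5

Mar 25, 1801 is a Wednesday.
From Wednesday to the next Monday is 5 days.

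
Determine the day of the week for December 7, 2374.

Doomsday rule: the anchor day for the 2300s is Wednesday. For year 74: 74÷12 = 6 r 2, and 2÷4 = 0, so 6+2+0 = 8.
Wednesday + 8 ≡ Thursday — that's 2374's doomsday.
In December the doomsday date is Dec 12.
Dec 7 is 5 days before Dec 12; 5 mod 7 = 5, so Thursday − 5 = Saturday.

Saturday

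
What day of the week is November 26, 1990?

Monday

January 1, 1990 is a Monday.
Jan 1, 1990 → Feb 1, 1990: 31 days (January has 31).
Feb 1, 1990 → Mar 1, 1990: 28 days (February has 28).
Mar 1, 1990 → Apr 1, 1990: 31 days (March has 31).
Apr 1, 1990 → May 1, 1990: 30 days (April has 30).
May 1, 1990 → Jun 1, 1990: 31 days (May has 31).
Jun 1, 1990 → Jul 1, 1990: 30 days (June has 30).
Jul 1, 1990 → Aug 1, 1990: 31 days (July has 31).
Aug 1, 1990 → Sep 1, 1990: 31 days (August has 31).
Sep 1, 1990 → Oct 1, 1990: 30 days (September has 30).
Oct 1, 1990 → Nov 1, 1990: 31 days (October has 31).
Nov 1, 1990 → Nov 26, 1990: 25 days.
Total: 329 days.
329 mod 7 = 0, so Monday + 0 = Monday.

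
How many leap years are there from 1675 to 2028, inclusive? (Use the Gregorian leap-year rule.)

Multiples of 4 in [1675,2028]: 89.
Of those, multiples of 100: 4 (not leap unless ÷400).
Multiples of 400: 1.
Leap years = 89 − 4 + 1 = 86.

86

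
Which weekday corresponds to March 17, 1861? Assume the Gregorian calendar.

Sunday

Doomsday rule: the anchor day for the 1800s is Friday. For year 61: 61÷12 = 5 r 1, and 1÷4 = 0, so 5+1+0 = 6.
Friday + 6 ≡ Thursday — that's 1861's doomsday.
In March the doomsday date is Mar 14.
Mar 17 is 3 days after Mar 14; 3 mod 7 = 3, so Thursday + 3 = Sunday.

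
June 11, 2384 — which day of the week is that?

Monday

Doomsday rule: the anchor day for the 2300s is Wednesday. For year 84: 84÷12 = 7 r 0, and 0÷4 = 0, so 7+0+0 = 7.
Wednesday + 7 ≡ Wednesday — that's 2384's doomsday.
In June the doomsday date is Jun 6.
Jun 11 is 5 days after Jun 6; 5 mod 7 = 5, so Wednesday + 5 = Monday.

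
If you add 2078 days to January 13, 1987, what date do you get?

+365 (one year) → Jan 13, 1988 (1713 left).
+366 (one year; includes Feb 29, 1988) → Jan 13, 1989 (1347 left).
+365 (one year) → Jan 13, 1990 (982 left).
+365 (one year) → Jan 13, 1991 (617 left).
+365 (one year) → Jan 13, 1992 (252 left).
Jan has 31 days: +19 → Feb 1, 1992 (233 left).
Feb has 29 days: +29 → Mar 1, 1992 (204 left).
Mar has 31 days: +31 → Apr 1, 1992 (173 left).
Apr has 30 days: +30 → May 1, 1992 (143 left).
May has 31 days: +31 → Jun 1, 1992 (112 left).
Jun has 30 days: +30 → Jul 1, 1992 (82 left).
Jul has 31 days: +31 → Aug 1, 1992 (51 left).
Aug has 31 days: +31 → Sep 1, 1992 (20 left).
+20 → Sep 21, 1992.

September 21, 1992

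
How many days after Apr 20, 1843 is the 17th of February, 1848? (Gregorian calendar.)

1764

Apr 20, 1843 → Apr 20, 1844: 366 days (Feb 29, 1844 is in that span).
Apr 20, 1844 → Apr 20, 1845: 365 days.
Apr 20, 1845 → Apr 20, 1846: 365 days.
Apr 20, 1846 → Apr 20, 1847: 365 days.
Apr 20, 1847 → May 20, 1847: 30 days (April has 30).
May 20, 1847 → Jun 20, 1847: 31 days (May has 31).
Jun 20, 1847 → Jul 20, 1847: 30 days (June has 30).
Jul 20, 1847 → Aug 20, 1847: 31 days (July has 31).
Aug 20, 1847 → Sep 20, 1847: 31 days (August has 31).
Sep 20, 1847 → Oct 20, 1847: 30 days (September has 30).
Oct 20, 1847 → Nov 20, 1847: 31 days (October has 31).
Nov 20, 1847 → Dec 20, 1847: 30 days (November has 30).
Dec 20, 1847 → Jan 20, 1848: 31 days (December has 31).
Jan 20, 1848 → Feb 17, 1848: 28 days.
Total: 1764 days.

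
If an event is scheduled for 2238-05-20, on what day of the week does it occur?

Doomsday rule: the anchor day for the 2200s is Friday. For year 38: 38÷12 = 3 r 2, and 2÷4 = 0, so 3+2+0 = 5.
Friday + 5 ≡ Wednesday — that's 2238's doomsday.
In May the doomsday date is May 9.
May 20 is 11 days after May 9; 11 mod 7 = 4, so Wednesday + 4 = Sunday.

Sunday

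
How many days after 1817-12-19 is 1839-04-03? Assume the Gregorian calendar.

Dec 19, 1817 → Dec 19, 1818: 365 days.
Dec 19, 1818 → Dec 19, 1819: 365 days.
Dec 19, 1819 → Dec 19, 1820: 366 days (Feb 29, 1820 is in that span).
Dec 19, 1820 → Dec 19, 1821: 365 days.
Dec 19, 1821 → Dec 19, 1822: 365 days.
Dec 19, 1822 → Dec 19, 1823: 365 days.
Dec 19, 1823 → Dec 19, 1824: 366 days (Feb 29, 1824 is in that span).
Dec 19, 1824 → Dec 19, 1825: 365 days.
Dec 19, 1825 → Dec 19, 1826: 365 days.
Dec 19, 1826 → Dec 19, 1827: 365 days.
Dec 19, 1827 → Dec 19, 1828: 366 days (Feb 29, 1828 is in that span).
Dec 19, 1828 → Dec 19, 1829: 365 days.
Dec 19, 1829 → Dec 19, 1830: 365 days.
Dec 19, 1830 → Dec 19, 1831: 365 days.
Dec 19, 1831 → Dec 19, 1832: 366 days (Feb 29, 1832 is in that span).
Dec 19, 1832 → Dec 19, 1833: 365 days.
Dec 19, 1833 → Dec 19, 1834: 365 days.
Dec 19, 1834 → Dec 19, 1835: 365 days.
Dec 19, 1835 → Dec 19, 1836: 366 days (Feb 29, 1836 is in that span).
Dec 19, 1836 → Dec 19, 1837: 365 days.
Dec 19, 1837 → Dec 19, 1838: 365 days.
Dec 19, 1838 → Jan 19, 1839: 31 days (December has 31).
Jan 19, 1839 → Feb 19, 1839: 31 days (January has 31).
Feb 19, 1839 → Mar 19, 1839: 28 days (February has 28).
Mar 19, 1839 → Apr 3, 1839: 15 days.
Total: 7775 days.

7775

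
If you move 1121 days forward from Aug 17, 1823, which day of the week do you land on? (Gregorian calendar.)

Aug 17, 1823 is a Sunday.
1121 mod 7 = 1, so 1121 days after a Sunday is Sunday + 1 = Monday.

Monday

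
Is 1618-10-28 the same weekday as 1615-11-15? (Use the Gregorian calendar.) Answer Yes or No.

From Nov 15, 1615 to Oct 28, 1618 is 1078 days.
1078 mod 7 = 0, so they are the same weekday.
(Nov 15, 1615 is a Sunday; Oct 28, 1618 is a Sunday.)

Yes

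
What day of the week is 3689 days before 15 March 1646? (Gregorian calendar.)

Mar 15, 1646 is a Thursday.
3689 mod 7 = 0, so 3689 days before a Thursday is Thursday − 0 = Thursday.

Thursday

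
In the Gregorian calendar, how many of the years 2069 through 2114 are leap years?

Multiples of 4 in [2069,2114]: 11.
Of those, multiples of 100: 1 (not leap unless ÷400).
Multiples of 400: 0.
Leap years = 11 − 1 + 0 = 10.

10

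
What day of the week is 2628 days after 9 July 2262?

Saturday

First find the weekday of Jul 9, 2262. Doomsday rule: the anchor day for the 2200s is Friday. For year 62: 62÷12 = 5 r 2, and 2÷4 = 0, so 5+2+0 = 7.
Friday + 7 ≡ Friday — that's 2262's doomsday.
In July the doomsday date is Jul 11.
Jul 9 is 2 days before Jul 11; 2 mod 7 = 2, so Friday − 2 = Wednesday.
2628 mod 7 = 3, so 2628 days after a Wednesday is Wednesday + 3 = Saturday.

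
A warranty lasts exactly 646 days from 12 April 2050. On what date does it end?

January 18, 2052

+365 (one year) → Apr 12, 2051 (281 left).
Apr has 30 days: +19 → May 1, 2051 (262 left).
May has 31 days: +31 → Jun 1, 2051 (231 left).
Jun has 30 days: +30 → Jul 1, 2051 (201 left).
Jul has 31 days: +31 → Aug 1, 2051 (170 left).
Aug has 31 days: +31 → Sep 1, 2051 (139 left).
Sep has 30 days: +30 → Oct 1, 2051 (109 left).
Oct has 31 days: +31 → Nov 1, 2051 (78 left).
Nov has 30 days: +30 → Dec 1, 2051 (48 left).
Dec has 31 days: +31 → Jan 1, 2052 (17 left).
+17 → Jan 18, 2052.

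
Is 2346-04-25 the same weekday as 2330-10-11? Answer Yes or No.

No

From Oct 11, 2330 to Apr 25, 2346 is 5675 days.
5675 mod 7 = 5, so they are different weekdays.
(Oct 11, 2330 is a Saturday; Apr 25, 2346 is a Thursday.)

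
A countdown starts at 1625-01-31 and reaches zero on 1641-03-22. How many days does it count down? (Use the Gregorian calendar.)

Jan 31, 1625 → Jan 31, 1626: 365 days.
Jan 31, 1626 → Jan 31, 1627: 365 days.
Jan 31, 1627 → Jan 31, 1628: 365 days.
Jan 31, 1628 → Jan 31, 1629: 366 days (Feb 29, 1628 is in that span).
Jan 31, 1629 → Jan 31, 1630: 365 days.
Jan 31, 1630 → Jan 31, 1631: 365 days.
Jan 31, 1631 → Jan 31, 1632: 365 days.
Jan 31, 1632 → Jan 31, 1633: 366 days (Feb 29, 1632 is in that span).
Jan 31, 1633 → Jan 31, 1634: 365 days.
Jan 31, 1634 → Jan 31, 1635: 365 days.
Jan 31, 1635 → Jan 31, 1636: 365 days.
Jan 31, 1636 → Jan 31, 1637: 366 days (Feb 29, 1636 is in that span).
Jan 31, 1637 → Jan 31, 1638: 365 days.
Jan 31, 1638 → Jan 31, 1639: 365 days.
Jan 31, 1639 → Jan 31, 1640: 365 days.
Jan 31, 1640 → Jan 31, 1641: 366 days (Feb 29, 1640 is in that span).
Jan 31, 1641 → Feb 28, 1641: 28 days (January has 31).
Feb 28, 1641 → Mar 22, 1641: 22 days.
Total: 5894 days.

5894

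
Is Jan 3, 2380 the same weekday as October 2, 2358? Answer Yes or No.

Yes

From Oct 2, 2358 to Jan 3, 2380 is 7763 days.
7763 mod 7 = 0, so they are the same weekday.
(Oct 2, 2358 is a Thursday; Jan 3, 2380 is a Thursday.)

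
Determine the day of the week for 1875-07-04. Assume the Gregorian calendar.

Doomsday rule: the anchor day for the 1800s is Friday. For year 75: 75÷12 = 6 r 3, and 3÷4 = 0, so 6+3+0 = 9.
Friday + 9 ≡ Sunday — that's 1875's doomsday.
In July the doomsday date is Jul 11.
Jul 4 is 7 days before Jul 11; 7 mod 7 = 0, so Sunday − 0 = Sunday.

Sunday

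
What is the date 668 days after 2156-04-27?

+365 (one year) → Apr 27, 2157 (303 left).
Apr has 30 days: +4 → May 1, 2157 (299 left).
May has 31 days: +31 → Jun 1, 2157 (268 left).
Jun has 30 days: +30 → Jul 1, 2157 (238 left).
Jul has 31 days: +31 → Aug 1, 2157 (207 left).
Aug has 31 days: +31 → Sep 1, 2157 (176 left).
Sep has 30 days: +30 → Oct 1, 2157 (146 left).
Oct has 31 days: +31 → Nov 1, 2157 (115 left).
Nov has 30 days: +30 → Dec 1, 2157 (85 left).
Dec has 31 days: +31 → Jan 1, 2158 (54 left).
Jan has 31 days: +31 → Feb 1, 2158 (23 left).
+23 → Feb 24, 2158.

February 24, 2158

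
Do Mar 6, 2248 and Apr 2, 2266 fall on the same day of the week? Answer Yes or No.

Yes

From Mar 6, 2248 to Apr 2, 2266 is 6601 days.
6601 mod 7 = 0, so they are the same weekday.
(Mar 6, 2248 is a Monday; Apr 2, 2266 is a Monday.)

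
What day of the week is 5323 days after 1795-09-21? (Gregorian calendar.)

First find the weekday of Sep 21, 1795. Doomsday rule: the anchor day for the 1700s is Sunday. For year 95: 95÷12 = 7 r 11, and 11÷4 = 2, so 7+11+2 = 20.
Sunday + 20 ≡ Saturday — that's 1795's doomsday.
In September the doomsday date is Sep 5.
Sep 21 is 16 days after Sep 5; 16 mod 7 = 2, so Saturday + 2 = Monday.
5323 mod 7 = 3, so 5323 days after a Monday is Monday + 3 = Thursday.

Thursday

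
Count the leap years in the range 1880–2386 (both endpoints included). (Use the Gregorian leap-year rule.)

123

Multiples of 4 in [1880,2386]: 127.
Of those, multiples of 100: 5 (not leap unless ÷400).
Multiples of 400: 1.
Leap years = 127 − 5 + 1 = 123.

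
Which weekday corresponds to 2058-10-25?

January 1, 2058 is a Tuesday.
Jan 1, 2058 → Feb 1, 2058: 31 days (January has 31).
Feb 1, 2058 → Mar 1, 2058: 28 days (February has 28).
Mar 1, 2058 → Apr 1, 2058: 31 days (March has 31).
Apr 1, 2058 → May 1, 2058: 30 days (April has 30).
May 1, 2058 → Jun 1, 2058: 31 days (May has 31).
Jun 1, 2058 → Jul 1, 2058: 30 days (June has 30).
Jul 1, 2058 → Aug 1, 2058: 31 days (July has 31).
Aug 1, 2058 → Sep 1, 2058: 31 days (August has 31).
Sep 1, 2058 → Oct 1, 2058: 30 days (September has 30).
Oct 1, 2058 → Oct 25, 2058: 24 days.
Total: 297 days.
297 mod 7 = 3, so Tuesday + 3 = Friday.

Friday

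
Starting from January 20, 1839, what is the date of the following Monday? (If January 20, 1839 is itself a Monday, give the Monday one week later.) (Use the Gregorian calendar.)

Jan 20, 1839 is a Sunday.
From Sunday to the next Monday is 1 day.
Jan 20, 1839 + 1 = Jan 21, 1839.

January 21, 1839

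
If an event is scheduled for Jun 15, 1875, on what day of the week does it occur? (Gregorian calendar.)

Doomsday rule: the anchor day for the 1800s is Friday. For year 75: 75÷12 = 6 r 3, and 3÷4 = 0, so 6+3+0 = 9.
Friday + 9 ≡ Sunday — that's 1875's doomsday.
In June the doomsday date is Jun 6.
Jun 15 is 9 days after Jun 6; 9 mod 7 = 2, so Sunday + 2 = Tuesday.

Tuesday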